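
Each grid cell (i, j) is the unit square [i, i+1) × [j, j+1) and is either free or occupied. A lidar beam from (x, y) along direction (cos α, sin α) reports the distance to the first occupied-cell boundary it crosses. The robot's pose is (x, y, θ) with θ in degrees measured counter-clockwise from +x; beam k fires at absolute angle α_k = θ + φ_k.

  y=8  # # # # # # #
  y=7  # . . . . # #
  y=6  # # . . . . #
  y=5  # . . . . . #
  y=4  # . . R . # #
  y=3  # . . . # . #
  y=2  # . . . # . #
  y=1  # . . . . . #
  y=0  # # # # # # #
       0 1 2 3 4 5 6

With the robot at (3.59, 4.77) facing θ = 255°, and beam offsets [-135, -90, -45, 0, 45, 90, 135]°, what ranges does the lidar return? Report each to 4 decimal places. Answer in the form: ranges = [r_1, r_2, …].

beam 1: φ=-135°, α=120°
  cosα=-0.5000 sinα=0.8660 | (3,4) | tMaxX 1.1800 tMaxY 0.2656 | tΔX 2.0000 tΔY 1.1547
    t=0.2656 [y] (3,5)
    t=1.1800 [x] (2,5)
    t=1.4203 [y] (2,6)
    t=2.5750 [y] (2,7)
    t=3.1800 [x] (1,7)
    t=3.7297 [y] (1,8) — stop
  → r_1 = 3.7297
beam 2: φ=-90°, α=165°
  cosα=-0.9659 sinα=0.2588 | (3,4) | tMaxX 0.6108 tMaxY 0.8887 | tΔX 1.0353 tΔY 3.8637
    t=0.6108 [x] (2,4)
    t=0.8887 [y] (2,5)
    t=1.6461 [x] (1,5)
    t=2.6814 [x] (0,5) — stop
  → r_2 = 2.6814
beam 3: φ=-45°, α=210°
  cosα=-0.8660 sinα=-0.5000 | (3,4) | tMaxX 0.6813 tMaxY 1.5400 | tΔX 1.1547 tΔY 2.0000
    t=0.6813 [x] (2,4)
    t=1.5400 [y] (2,3)
    t=1.8360 [x] (1,3)
    t=2.9907 [x] (0,3) — stop
  → r_3 = 2.9907
beam 4: φ=0°, α=255°
  cosα=-0.2588 sinα=-0.9659 | (3,4) | tMaxX 2.2796 tMaxY 0.7972 | tΔX 3.8637 tΔY 1.0353
    t=0.7972 [y] (3,3)
    t=1.8324 [y] (3,2)
    t=2.2796 [x] (2,2)
    t=2.8677 [y] (2,1)
    t=3.9030 [y] (2,0) — stop
  → r_4 = 3.9030
beam 5: φ=45°, α=300°
  cosα=0.5000 sinα=-0.8660 | (3,4) | tMaxX 0.8200 tMaxY 0.8891 | tΔX 2.0000 tΔY 1.1547
    t=0.8200 [x] (4,4)
    t=0.8891 [y] (4,3) — stop
  → r_5 = 0.8891
beam 6: φ=90°, α=345°
  cosα=0.9659 sinα=-0.2588 | (3,4) | tMaxX 0.4245 tMaxY 2.9751 | tΔX 1.0353 tΔY 3.8637
    t=0.4245 [x] (4,4)
    t=1.4597 [x] (5,4) — stop
  → r_6 = 1.4597
beam 7: φ=135°, α=30°
  cosα=0.8660 sinα=0.5000 | (3,4) | tMaxX 0.4734 tMaxY 0.4600 | tΔX 1.1547 tΔY 2.0000
    t=0.4600 [y] (3,5)
    t=0.4734 [x] (4,5)
    t=1.6281 [x] (5,5)
    t=2.4600 [y] (5,6)
    t=2.7828 [x] (6,6) — stop
  → r_7 = 2.7828

ranges = [3.7297, 2.6814, 2.9907, 3.9030, 0.8891, 1.4597, 2.7828]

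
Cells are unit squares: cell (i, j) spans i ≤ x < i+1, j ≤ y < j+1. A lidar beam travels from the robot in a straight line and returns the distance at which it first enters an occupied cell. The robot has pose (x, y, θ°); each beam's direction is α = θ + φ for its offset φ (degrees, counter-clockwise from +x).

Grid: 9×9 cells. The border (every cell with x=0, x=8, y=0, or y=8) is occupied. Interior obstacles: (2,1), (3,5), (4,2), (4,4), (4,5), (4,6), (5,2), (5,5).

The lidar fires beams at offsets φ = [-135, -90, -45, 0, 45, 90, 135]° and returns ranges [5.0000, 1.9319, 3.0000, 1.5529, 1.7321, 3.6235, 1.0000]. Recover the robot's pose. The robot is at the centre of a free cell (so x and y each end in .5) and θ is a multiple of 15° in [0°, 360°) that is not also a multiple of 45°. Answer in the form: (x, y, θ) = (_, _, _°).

(x, y, θ) = (6.5, 4.5, 345°)

Candidates: 41 free-cell centres × 16 headings = 656 poses. Raycast each; keep the one whose scan matches to 4 dp.
  (3.5, 6.5, 30°): beam 1 = 0.5176 ≠ 5.0000 ✗
  (7.5, 1.5, 165°): beam 1 = 0.5774 ≠ 5.0000 ✗
  (3.5, 1.5, 150°): beam 1 = 1.9319 ≠ 5.0000 ✗
  (3.5, 1.5, 255°): beam 2 = 0.5176 ≠ 1.9319 ✗
  …
  (6.5, 4.5, 345°): r_1=5.0000, r_2=1.9319, r_3=3.0000, r_4=1.5529, r_5=1.7321, r_6=3.6235, r_7=1.0000 — all match ✓
No second candidate reproduces the full scan.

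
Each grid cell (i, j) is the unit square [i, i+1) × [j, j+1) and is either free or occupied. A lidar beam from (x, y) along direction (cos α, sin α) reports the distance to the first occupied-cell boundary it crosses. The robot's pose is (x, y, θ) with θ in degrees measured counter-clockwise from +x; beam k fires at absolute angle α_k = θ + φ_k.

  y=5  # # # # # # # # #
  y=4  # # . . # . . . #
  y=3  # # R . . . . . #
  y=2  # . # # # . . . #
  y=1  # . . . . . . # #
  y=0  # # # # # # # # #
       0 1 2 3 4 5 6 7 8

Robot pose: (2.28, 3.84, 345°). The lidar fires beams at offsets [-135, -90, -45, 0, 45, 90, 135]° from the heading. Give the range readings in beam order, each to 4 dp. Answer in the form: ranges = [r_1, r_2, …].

ranges = [0.3233, 0.8696, 0.9699, 5.9218, 1.9861, 1.2009, 0.5600]

beam 1: φ=-135°, α=210°
  cosα=-0.8660 sinα=-0.5000 | (2,3) | tMaxX 0.3233 tMaxY 1.6800 | tΔX 1.1547 tΔY 2.0000
    t=0.3233 [x] (1,3) — stop
  → r_1 = 0.3233
beam 2: φ=-90°, α=255°
  cosα=-0.2588 sinα=-0.9659 | (2,3) | tMaxX 1.0818 tMaxY 0.8696 | tΔX 3.8637 tΔY 1.0353
    t=0.8696 [y] (2,2) — stop
  → r_2 = 0.8696
beam 3: φ=-45°, α=300°
  cosα=0.5000 sinα=-0.8660 | (2,3) | tMaxX 1.4400 tMaxY 0.9699 | tΔX 2.0000 tΔY 1.1547
    t=0.9699 [y] (2,2) — stop
  → r_3 = 0.9699
beam 4: φ=0°, α=345°
  cosα=0.9659 sinα=-0.2588 | (2,3) | tMaxX 0.7454 tMaxY 3.2455 | tΔX 1.0353 tΔY 3.8637
    t=0.7454 [x] (3,3)
    t=1.7807 [x] (4,3)
    t=2.8160 [x] (5,3)
    t=3.2455 [y] (5,2)
    t=3.8512 [x] (6,2)
    t=4.8865 [x] (7,2)
    t=5.9218 [x] (8,2) — stop
  → r_4 = 5.9218
beam 5: φ=45°, α=30°
  cosα=0.8660 sinα=0.5000 | (2,3) | tMaxX 0.8314 tMaxY 0.3200 | tΔX 1.1547 tΔY 2.0000
    t=0.3200 [y] (2,4)
    t=0.8314 [x] (3,4)
    t=1.9861 [x] (4,4) — stop
  → r_5 = 1.9861
beam 6: φ=90°, α=75°
  cosα=0.2588 sinα=0.9659 | (2,3) | tMaxX 2.7819 tMaxY 0.1656 | tΔX 3.8637 tΔY 1.0353
    t=0.1656 [y] (2,4)
    t=1.2009 [y] (2,5) — stop
  → r_6 = 1.2009
beam 7: φ=135°, α=120°
  cosα=-0.5000 sinα=0.8660 | (2,3) | tMaxX 0.5600 tMaxY 0.1848 | tΔX 2.0000 tΔY 1.1547
    t=0.1848 [y] (2,4)
    t=0.5600 [x] (1,4) — stop
  → r_7 = 0.5600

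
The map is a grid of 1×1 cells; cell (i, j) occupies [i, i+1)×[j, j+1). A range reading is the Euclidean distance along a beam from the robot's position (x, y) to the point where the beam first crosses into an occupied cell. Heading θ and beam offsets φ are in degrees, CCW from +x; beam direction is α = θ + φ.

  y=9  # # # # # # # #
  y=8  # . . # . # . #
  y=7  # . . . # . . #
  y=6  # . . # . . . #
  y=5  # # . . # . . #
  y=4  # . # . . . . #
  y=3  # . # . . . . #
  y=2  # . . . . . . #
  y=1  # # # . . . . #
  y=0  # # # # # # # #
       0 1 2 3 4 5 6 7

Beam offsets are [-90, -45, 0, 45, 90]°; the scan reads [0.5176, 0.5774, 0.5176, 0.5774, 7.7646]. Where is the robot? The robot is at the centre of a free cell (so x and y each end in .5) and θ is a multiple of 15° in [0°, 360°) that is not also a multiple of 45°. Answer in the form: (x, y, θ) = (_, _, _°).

(x, y, θ) = (6.5, 8.5, 165°)

Enumerate (i+0.5, j+0.5, θ) over the 38 free cells and 16 admissible headings. For each, cast all 5 beams and compare to the given ranges.
  (1.5, 8.5, 75°): beam 1 = 1.5529 ≠ 0.5176 ✗
  (4.5, 8.5, 345°): beam 5 = 0.5176 ≠ 7.7646 ✗
  (3.5, 7.5, 195°): beam 2 = 2.8868 ≠ 0.5774 ✗
  …
  (6.5, 8.5, 165°): r_1=0.5176, r_2=0.5774, r_3=0.5176, r_4=0.5774, r_5=7.7646 — all match ✓
Unique over the lattice → pose = (6.5, 8.5, 165°).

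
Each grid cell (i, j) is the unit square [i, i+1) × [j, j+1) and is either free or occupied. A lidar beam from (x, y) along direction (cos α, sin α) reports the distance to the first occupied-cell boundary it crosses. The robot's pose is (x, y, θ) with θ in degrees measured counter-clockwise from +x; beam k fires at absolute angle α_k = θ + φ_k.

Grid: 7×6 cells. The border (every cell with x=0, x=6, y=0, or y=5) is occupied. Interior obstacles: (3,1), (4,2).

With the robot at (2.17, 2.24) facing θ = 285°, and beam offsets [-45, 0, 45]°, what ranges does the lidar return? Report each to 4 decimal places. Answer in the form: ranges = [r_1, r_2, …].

ranges = [1.4318, 1.2837, 0.9584]

beam 1: φ=-45°, α=240°
  direction (-0.5000, -0.8660); cell (2,2); t to first gridline: x 0.3400, y 0.2771 (then +2.0000 / +1.1547)
    (2,1) via y @ 0.2771
    (1,1) via x @ 0.3400
    (1,0) via y @ 1.4318  # hit
  → r_1 = 1.4318
beam 2: φ=0°, α=285°
  direction (0.2588, -0.9659); cell (2,2); t to first gridline: x 3.2069, y 0.2485 (then +3.8637 / +1.0353)
    (2,1) via y @ 0.2485
    (2,0) via y @ 1.2837  # hit
  → r_2 = 1.2837
beam 3: φ=45°, α=330°
  direction (0.8660, -0.5000); cell (2,2); t to first gridline: x 0.9584, y 0.4800 (then +1.1547 / +2.0000)
    (2,1) via y @ 0.4800
    (3,1) via x @ 0.9584  # hit
  → r_3 = 0.9584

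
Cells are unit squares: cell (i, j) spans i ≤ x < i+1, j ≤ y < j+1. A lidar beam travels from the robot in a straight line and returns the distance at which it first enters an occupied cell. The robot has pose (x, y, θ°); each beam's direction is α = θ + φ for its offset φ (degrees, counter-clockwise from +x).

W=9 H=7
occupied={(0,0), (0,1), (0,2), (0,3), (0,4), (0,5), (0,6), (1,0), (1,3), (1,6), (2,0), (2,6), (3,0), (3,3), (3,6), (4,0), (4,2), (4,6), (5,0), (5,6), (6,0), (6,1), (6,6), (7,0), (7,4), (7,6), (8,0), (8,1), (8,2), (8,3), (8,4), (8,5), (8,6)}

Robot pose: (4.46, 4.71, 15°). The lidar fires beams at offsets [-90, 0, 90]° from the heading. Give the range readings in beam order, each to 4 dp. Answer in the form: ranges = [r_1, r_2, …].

ranges = [1.7703, 3.6649, 1.3355]

beam 1: φ=-90°, α=285°
  dir = (cos 285°, sin 285°) = (0.2588, -0.9659); from cell (4,4)
  next x-line at t=2.0864, next y-line at t=0.7350; Δt_x=3.8637, Δt_y=1.0353
    y: enter (4,3) at t=0.7350
    y: enter (4,2) at t=1.7703 ← occupied
  → r_1 = 1.7703
beam 2: φ=0°, α=15°
  dir = (cos 15°, sin 15°) = (0.9659, 0.2588); from cell (4,4)
  next x-line at t=0.5590, next y-line at t=1.1205; Δt_x=1.0353, Δt_y=3.8637
    x: enter (5,4) at t=0.5590
    y: enter (5,5) at t=1.1205
    x: enter (6,5) at t=1.5943
    x: enter (7,5) at t=2.6296
    x: enter (8,5) at t=3.6649 ← occupied
  → r_2 = 3.6649
beam 3: φ=90°, α=105°
  dir = (cos 105°, sin 105°) = (-0.2588, 0.9659); from cell (4,4)
  next x-line at t=1.7773, next y-line at t=0.3002; Δt_x=3.8637, Δt_y=1.0353
    y: enter (4,5) at t=0.3002
    y: enter (4,6) at t=1.3355 ← occupied
  → r_3 = 1.3355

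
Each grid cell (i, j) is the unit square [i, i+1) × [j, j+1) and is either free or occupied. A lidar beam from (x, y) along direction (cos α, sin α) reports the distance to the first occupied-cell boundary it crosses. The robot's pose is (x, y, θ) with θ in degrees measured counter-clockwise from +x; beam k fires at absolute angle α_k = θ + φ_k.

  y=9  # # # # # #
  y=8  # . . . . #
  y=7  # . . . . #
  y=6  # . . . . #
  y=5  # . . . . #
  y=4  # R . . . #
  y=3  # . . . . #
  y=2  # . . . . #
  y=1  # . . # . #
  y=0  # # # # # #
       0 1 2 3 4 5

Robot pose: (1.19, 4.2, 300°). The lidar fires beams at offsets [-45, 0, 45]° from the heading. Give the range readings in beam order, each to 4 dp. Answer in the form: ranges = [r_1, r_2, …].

beam 1: φ=-45°, α=255°
  dir = (cos 255°, sin 255°) = (-0.2588, -0.9659); from cell (1,4)
  next x-line at t=0.7341, next y-line at t=0.2071; Δt_x=3.8637, Δt_y=1.0353
    y: enter (1,3) at t=0.2071
    x: enter (0,3) at t=0.7341 ← occupied
  → r_1 = 0.7341
beam 2: φ=0°, α=300°
  dir = (cos 300°, sin 300°) = (0.5000, -0.8660); from cell (1,4)
  next x-line at t=1.6200, next y-line at t=0.2309; Δt_x=2.0000, Δt_y=1.1547
    y: enter (1,3) at t=0.2309
    y: enter (1,2) at t=1.3856
    x: enter (2,2) at t=1.6200
    y: enter (2,1) at t=2.5403
    x: enter (3,1) at t=3.6200 ← occupied
  → r_2 = 3.6200
beam 3: φ=45°, α=345°
  dir = (cos 345°, sin 345°) = (0.9659, -0.2588); from cell (1,4)
  next x-line at t=0.8386, next y-line at t=0.7727; Δt_x=1.0353, Δt_y=3.8637
    y: enter (1,3) at t=0.7727
    x: enter (2,3) at t=0.8386
    x: enter (3,3) at t=1.8738
    x: enter (4,3) at t=2.9091
    x: enter (5,3) at t=3.9444 ← occupied
  → r_3 = 3.9444

ranges = [0.7341, 3.6200, 3.9444]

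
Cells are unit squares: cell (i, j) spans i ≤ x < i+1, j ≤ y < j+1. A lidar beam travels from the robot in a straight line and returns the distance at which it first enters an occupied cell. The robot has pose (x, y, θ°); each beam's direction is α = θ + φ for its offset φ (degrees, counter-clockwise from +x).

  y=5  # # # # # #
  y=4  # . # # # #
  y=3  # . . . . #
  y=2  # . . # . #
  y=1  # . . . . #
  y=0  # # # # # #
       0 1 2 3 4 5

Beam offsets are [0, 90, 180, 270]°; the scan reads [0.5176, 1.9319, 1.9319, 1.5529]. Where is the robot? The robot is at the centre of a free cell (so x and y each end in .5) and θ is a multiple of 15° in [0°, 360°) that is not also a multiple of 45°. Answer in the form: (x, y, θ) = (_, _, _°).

Enumerate (i+0.5, j+0.5, θ) over the 12 free cells and 16 admissible headings. For each, cast all 4 beams and compare to the given ranges.
  (3.5, 3.5, 195°): beam 1 = 2.5882 ≠ 0.5176 ✗
  (1.5, 1.5, 105°): beam 1 = 1.9319 ≠ 0.5176 ✗
  (1.5, 2.5, 255°): beam 1 = 1.5529 ≠ 0.5176 ✗
  (3.5, 3.5, 105°): beam 2 = 2.5882 ≠ 1.9319 ✗
  (2.5, 2.5, 30°): beam 1 = 0.5774 ≠ 0.5176 ✗
  …
  (1.5, 3.5, 165°): r_1=0.5176, r_2=1.9319, r_3=1.9319, r_4=1.5529 — all match ✓
Unique over the lattice → pose = (1.5, 3.5, 165°).

(x, y, θ) = (1.5, 3.5, 165°)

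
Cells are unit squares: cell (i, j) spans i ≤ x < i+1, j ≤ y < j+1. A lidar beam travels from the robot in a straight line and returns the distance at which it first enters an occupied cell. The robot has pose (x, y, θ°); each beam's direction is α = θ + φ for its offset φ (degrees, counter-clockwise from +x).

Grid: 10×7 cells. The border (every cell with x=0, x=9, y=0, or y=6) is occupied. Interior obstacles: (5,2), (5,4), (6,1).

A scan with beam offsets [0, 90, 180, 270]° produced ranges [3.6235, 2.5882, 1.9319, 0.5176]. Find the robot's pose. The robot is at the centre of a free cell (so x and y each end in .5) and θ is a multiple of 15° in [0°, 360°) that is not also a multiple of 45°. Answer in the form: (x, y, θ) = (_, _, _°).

Candidates: 37 free-cell centres × 16 headings = 592 poses. Raycast each; keep the one whose scan matches to 4 dp.
  (8.5, 2.5, 60°): beam 1 = 1.0000 ≠ 3.6235 ✗
  (7.5, 5.5, 345°): beam 1 = 1.5529 ≠ 3.6235 ✗
  (8.5, 4.5, 15°): beam 1 = 0.5176 ≠ 3.6235 ✗
  (8.5, 1.5, 30°): beam 1 = 0.5774 ≠ 3.6235 ✗
  (2.5, 4.5, 60°): beam 1 = 1.7321 ≠ 3.6235 ✗
  …
  (4.5, 5.5, 195°): r_1=3.6235, r_2=2.5882, r_3=1.9319, r_4=0.5176 — all match ✓
Unique over the lattice → pose = (4.5, 5.5, 195°).

(x, y, θ) = (4.5, 5.5, 195°)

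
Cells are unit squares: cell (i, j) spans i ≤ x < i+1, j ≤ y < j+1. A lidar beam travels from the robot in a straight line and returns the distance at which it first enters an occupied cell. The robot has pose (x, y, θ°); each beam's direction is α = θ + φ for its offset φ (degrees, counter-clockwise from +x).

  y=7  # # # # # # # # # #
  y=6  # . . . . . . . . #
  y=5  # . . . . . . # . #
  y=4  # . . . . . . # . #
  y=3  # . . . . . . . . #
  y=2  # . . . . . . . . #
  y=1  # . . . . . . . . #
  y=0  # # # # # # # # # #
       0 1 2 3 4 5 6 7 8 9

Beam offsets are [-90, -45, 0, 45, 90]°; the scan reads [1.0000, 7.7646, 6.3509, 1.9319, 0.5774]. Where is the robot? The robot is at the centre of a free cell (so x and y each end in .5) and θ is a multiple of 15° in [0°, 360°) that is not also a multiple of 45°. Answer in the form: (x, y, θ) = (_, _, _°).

The pose lattice has 46·16 = 736 candidates. Test each by forward raycasting.
  (6.5, 2.5, 15°): beam 1 = 1.5529 ≠ 1.0000 ✗
  (1.5, 1.5, 240°): beam 1 = 0.5774 ≠ 1.0000 ✗
  (2.5, 6.5, 165°): beam 1 = 0.5176 ≠ 1.0000 ✗
  (3.5, 1.5, 210°): beam 1 = 5.0000 ≠ 1.0000 ✗
  …
  (1.5, 1.5, 60°): r_1=1.0000, r_2=7.7646, r_3=6.3509, r_4=1.9319, r_5=0.5774 — all match ✓
Unique over the lattice → pose = (1.5, 1.5, 60°).

(x, y, θ) = (1.5, 1.5, 60°)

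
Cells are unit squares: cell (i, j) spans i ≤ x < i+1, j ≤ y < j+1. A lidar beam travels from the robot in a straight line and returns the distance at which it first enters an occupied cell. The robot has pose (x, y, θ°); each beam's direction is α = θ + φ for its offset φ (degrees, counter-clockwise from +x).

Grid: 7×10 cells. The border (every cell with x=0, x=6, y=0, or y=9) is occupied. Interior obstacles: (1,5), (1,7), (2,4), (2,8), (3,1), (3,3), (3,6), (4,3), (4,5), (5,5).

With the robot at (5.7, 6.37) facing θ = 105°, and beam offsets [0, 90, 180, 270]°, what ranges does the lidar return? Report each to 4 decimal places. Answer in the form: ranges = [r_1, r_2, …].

ranges = [2.7228, 1.4296, 0.3831, 0.3106]

beam 1: φ=0°, α=105°
  d=(-0.2588,0.9659)  start (5,6)  tX=2.7046 tY=0.6522  stride 1/|dx|=3.8637 1/|dy|=1.0353
    cross y-line → (5,7), t=0.6522
    cross y-line → (5,8), t=1.6875
    cross x-line → (4,8), t=2.7046
    cross y-line → (4,9), t=2.7228 (wall)
  → r_1 = 2.7228
beam 2: φ=90°, α=195°
  d=(-0.9659,-0.2588)  start (5,6)  tX=0.7247 tY=1.4296  stride 1/|dx|=1.0353 1/|dy|=3.8637
    cross x-line → (4,6), t=0.7247
    cross y-line → (4,5), t=1.4296 (wall)
  → r_2 = 1.4296
beam 3: φ=180°, α=285°
  d=(0.2588,-0.9659)  start (5,6)  tX=1.1591 tY=0.3831  stride 1/|dx|=3.8637 1/|dy|=1.0353
    cross y-line → (5,5), t=0.3831 (wall)
  → r_3 = 0.3831
beam 4: φ=270°, α=15°
  d=(0.9659,0.2588)  start (5,6)  tX=0.3106 tY=2.4341  stride 1/|dx|=1.0353 1/|dy|=3.8637
    cross x-line → (6,6), t=0.3106 (wall)
  → r_4 = 0.3106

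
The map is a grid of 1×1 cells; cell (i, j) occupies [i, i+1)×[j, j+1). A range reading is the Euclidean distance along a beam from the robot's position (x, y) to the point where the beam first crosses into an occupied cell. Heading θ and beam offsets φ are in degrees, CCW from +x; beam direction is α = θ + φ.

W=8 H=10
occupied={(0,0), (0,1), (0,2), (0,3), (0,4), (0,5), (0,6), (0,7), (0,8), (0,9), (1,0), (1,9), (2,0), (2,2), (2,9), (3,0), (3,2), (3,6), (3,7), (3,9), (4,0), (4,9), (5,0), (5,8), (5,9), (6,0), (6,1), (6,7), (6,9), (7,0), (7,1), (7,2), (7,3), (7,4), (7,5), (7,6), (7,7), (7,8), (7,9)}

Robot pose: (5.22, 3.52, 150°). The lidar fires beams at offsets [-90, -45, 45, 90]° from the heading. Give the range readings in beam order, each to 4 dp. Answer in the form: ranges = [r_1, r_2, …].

ranges = [3.5600, 5.6733, 2.0091, 2.9098]

beam 1: φ=-90°, α=60°
  direction (0.5000, 0.8660); cell (5,3); t to first gridline: x 1.5600, y 0.5543 (then +2.0000 / +1.1547)
    (5,4) via y @ 0.5543
    (6,4) via x @ 1.5600
    (6,5) via y @ 1.7090
    (6,6) via y @ 2.8637
    (7,6) via x @ 3.5600  # hit
  → r_1 = 3.5600
beam 2: φ=-45°, α=105°
  direction (-0.2588, 0.9659); cell (5,3); t to first gridline: x 0.8500, y 0.4969 (then +3.8637 / +1.0353)
    (5,4) via y @ 0.4969
    (4,4) via x @ 0.8500
    (4,5) via y @ 1.5322
    (4,6) via y @ 2.5675
    (4,7) via y @ 3.6028
    (4,8) via y @ 4.6380
    (3,8) via x @ 4.7137
    (3,9) via y @ 5.6733  # hit
  → r_2 = 5.6733
beam 3: φ=45°, α=195°
  direction (-0.9659, -0.2588); cell (5,3); t to first gridline: x 0.2278, y 2.0091 (then +1.0353 / +3.8637)
    (4,3) via x @ 0.2278
    (3,3) via x @ 1.2630
    (3,2) via y @ 2.0091  # hit
  → r_3 = 2.0091
beam 4: φ=90°, α=240°
  direction (-0.5000, -0.8660); cell (5,3); t to first gridline: x 0.4400, y 0.6004 (then +2.0000 / +1.1547)
    (4,3) via x @ 0.4400
    (4,2) via y @ 0.6004
    (4,1) via y @ 1.7551
    (3,1) via x @ 2.4400
    (3,0) via y @ 2.9098  # hit
  → r_4 = 2.9098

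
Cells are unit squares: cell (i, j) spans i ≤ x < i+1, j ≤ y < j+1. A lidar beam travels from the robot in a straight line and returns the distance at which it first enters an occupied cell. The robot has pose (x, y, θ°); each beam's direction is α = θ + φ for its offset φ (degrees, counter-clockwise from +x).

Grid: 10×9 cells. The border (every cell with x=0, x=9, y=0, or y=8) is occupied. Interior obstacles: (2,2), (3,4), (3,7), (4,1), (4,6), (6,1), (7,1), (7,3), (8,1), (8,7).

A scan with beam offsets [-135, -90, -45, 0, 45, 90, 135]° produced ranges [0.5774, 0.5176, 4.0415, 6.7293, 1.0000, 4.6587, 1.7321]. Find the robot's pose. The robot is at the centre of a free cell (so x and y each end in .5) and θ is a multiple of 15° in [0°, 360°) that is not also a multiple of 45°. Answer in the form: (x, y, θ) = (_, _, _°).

Candidates: 46 free-cell centres × 16 headings = 736 poses. Raycast each; keep the one whose scan matches to 4 dp.
  (6.5, 7.5, 105°): beam 1 = 2.8868 ≠ 0.5774 ✗
  (5.5, 5.5, 255°): beam 1 = 1.0000 ≠ 0.5774 ✗
  (6.5, 2.5, 300°): beam 1 = 5.6940 ≠ 0.5774 ✗
  …
  (2.5, 3.5, 15°): r_1=0.5774, r_2=0.5176, r_3=4.0415, r_4=6.7293, r_5=1.0000, r_6=4.6587, r_7=1.7321 — all match ✓
Unique over the lattice → pose = (2.5, 3.5, 15°).

(x, y, θ) = (2.5, 3.5, 15°)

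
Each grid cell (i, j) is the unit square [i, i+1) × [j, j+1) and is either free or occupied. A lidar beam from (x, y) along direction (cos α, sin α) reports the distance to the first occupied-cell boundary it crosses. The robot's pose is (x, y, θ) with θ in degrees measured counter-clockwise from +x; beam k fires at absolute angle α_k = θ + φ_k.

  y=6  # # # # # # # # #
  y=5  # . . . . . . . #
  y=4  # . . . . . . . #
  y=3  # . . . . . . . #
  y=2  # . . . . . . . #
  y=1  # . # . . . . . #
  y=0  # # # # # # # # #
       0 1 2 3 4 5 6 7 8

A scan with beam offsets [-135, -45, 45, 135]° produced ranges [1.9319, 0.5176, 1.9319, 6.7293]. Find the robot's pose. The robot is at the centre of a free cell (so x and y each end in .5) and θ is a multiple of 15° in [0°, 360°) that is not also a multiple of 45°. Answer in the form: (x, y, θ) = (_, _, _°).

(x, y, θ) = (1.5, 3.5, 240°)

The pose lattice has 34·16 = 544 candidates. Test each by forward raycasting.
  (6.5, 2.5, 195°): beam 1 = 3.0000 ≠ 1.9319 ✗
  (6.5, 4.5, 195°): beam 1 = 1.7321 ≠ 1.9319 ✗
  (2.5, 3.5, 30°): beam 1 = 1.5529 ≠ 1.9319 ✗
  (4.5, 4.5, 165°): beam 1 = 3.0000 ≠ 1.9319 ✗
  (7.5, 3.5, 300°): beam 1 = 6.7293 ≠ 1.9319 ✗
  …
  (1.5, 3.5, 240°): r_1=1.9319, r_2=0.5176, r_3=1.9319, r_4=6.7293 — all match ✓
Only this pose fits every beam.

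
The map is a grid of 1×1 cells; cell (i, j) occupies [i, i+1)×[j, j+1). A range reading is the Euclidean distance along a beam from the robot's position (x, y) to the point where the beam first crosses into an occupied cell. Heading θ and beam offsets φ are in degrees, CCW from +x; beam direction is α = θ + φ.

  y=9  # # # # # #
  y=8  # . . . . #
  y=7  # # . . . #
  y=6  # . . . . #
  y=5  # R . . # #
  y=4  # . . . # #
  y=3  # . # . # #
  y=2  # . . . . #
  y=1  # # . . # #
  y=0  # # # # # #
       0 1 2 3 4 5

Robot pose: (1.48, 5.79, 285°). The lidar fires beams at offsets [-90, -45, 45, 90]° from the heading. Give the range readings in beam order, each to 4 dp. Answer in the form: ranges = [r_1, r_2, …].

beam 1: φ=-90°, α=195°
  dir = (cos 195°, sin 195°) = (-0.9659, -0.2588); from cell (1,5)
  next x-line at t=0.4969, next y-line at t=3.0523; Δt_x=1.0353, Δt_y=3.8637
    x: enter (0,5) at t=0.4969 ← occupied
  → r_1 = 0.4969
beam 2: φ=-45°, α=240°
  dir = (cos 240°, sin 240°) = (-0.5000, -0.8660); from cell (1,5)
  next x-line at t=0.9600, next y-line at t=0.9122; Δt_x=2.0000, Δt_y=1.1547
    y: enter (1,4) at t=0.9122
    x: enter (0,4) at t=0.9600 ← occupied
  → r_2 = 0.9600
beam 3: φ=45°, α=330°
  dir = (cos 330°, sin 330°) = (0.8660, -0.5000); from cell (1,5)
  next x-line at t=0.6004, next y-line at t=1.5800; Δt_x=1.1547, Δt_y=2.0000
    x: enter (2,5) at t=0.6004
    y: enter (2,4) at t=1.5800
    x: enter (3,4) at t=1.7551
    x: enter (4,4) at t=2.9098 ← occupied
  → r_3 = 2.9098
beam 4: φ=90°, α=15°
  dir = (cos 15°, sin 15°) = (0.9659, 0.2588); from cell (1,5)
  next x-line at t=0.5383, next y-line at t=0.8114; Δt_x=1.0353, Δt_y=3.8637
    x: enter (2,5) at t=0.5383
    y: enter (2,6) at t=0.8114
    x: enter (3,6) at t=1.5736
    x: enter (4,6) at t=2.6089
    x: enter (5,6) at t=3.6442 ← occupied
  → r_4 = 3.6442

ranges = [0.4969, 0.9600, 2.9098, 3.6442]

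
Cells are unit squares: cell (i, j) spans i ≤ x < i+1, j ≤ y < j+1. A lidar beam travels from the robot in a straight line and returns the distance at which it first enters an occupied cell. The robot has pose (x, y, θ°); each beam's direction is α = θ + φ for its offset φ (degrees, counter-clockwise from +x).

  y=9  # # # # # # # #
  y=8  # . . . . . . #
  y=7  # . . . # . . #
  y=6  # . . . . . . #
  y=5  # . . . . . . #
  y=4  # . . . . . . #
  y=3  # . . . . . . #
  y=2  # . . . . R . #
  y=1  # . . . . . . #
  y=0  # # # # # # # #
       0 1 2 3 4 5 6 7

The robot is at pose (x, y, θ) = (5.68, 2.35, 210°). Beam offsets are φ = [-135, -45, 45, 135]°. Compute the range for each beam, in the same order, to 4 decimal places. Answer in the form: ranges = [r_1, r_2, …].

ranges = [5.1001, 4.8451, 1.3976, 1.3666]

beam 1: φ=-135°, α=75°
  dir = (cos 75°, sin 75°) = (0.2588, 0.9659); from cell (5,2)
  next x-line at t=1.2364, next y-line at t=0.6729; Δt_x=3.8637, Δt_y=1.0353
    y: enter (5,3) at t=0.6729
    x: enter (6,3) at t=1.2364
    y: enter (6,4) at t=1.7082
    y: enter (6,5) at t=2.7435
    y: enter (6,6) at t=3.7788
    y: enter (6,7) at t=4.8140
    x: enter (7,7) at t=5.1001 ← occupied
  → r_1 = 5.1001
beam 2: φ=-45°, α=165°
  dir = (cos 165°, sin 165°) = (-0.9659, 0.2588); from cell (5,2)
  next x-line at t=0.7040, next y-line at t=2.5114; Δt_x=1.0353, Δt_y=3.8637
    x: enter (4,2) at t=0.7040
    x: enter (3,2) at t=1.7393
    y: enter (3,3) at t=2.5114
    x: enter (2,3) at t=2.7745
    x: enter (1,3) at t=3.8098
    x: enter (0,3) at t=4.8451 ← occupied
  → r_2 = 4.8451
beam 3: φ=45°, α=255°
  dir = (cos 255°, sin 255°) = (-0.2588, -0.9659); from cell (5,2)
  next x-line at t=2.6273, next y-line at t=0.3623; Δt_x=3.8637, Δt_y=1.0353
    y: enter (5,1) at t=0.3623
    y: enter (5,0) at t=1.3976 ← occupied
  → r_3 = 1.3976
beam 4: φ=135°, α=345°
  dir = (cos 345°, sin 345°) = (0.9659, -0.2588); from cell (5,2)
  next x-line at t=0.3313, next y-line at t=1.3523; Δt_x=1.0353, Δt_y=3.8637
    x: enter (6,2) at t=0.3313
    y: enter (6,1) at t=1.3523
    x: enter (7,1) at t=1.3666 ← occupied
  → r_4 = 1.3666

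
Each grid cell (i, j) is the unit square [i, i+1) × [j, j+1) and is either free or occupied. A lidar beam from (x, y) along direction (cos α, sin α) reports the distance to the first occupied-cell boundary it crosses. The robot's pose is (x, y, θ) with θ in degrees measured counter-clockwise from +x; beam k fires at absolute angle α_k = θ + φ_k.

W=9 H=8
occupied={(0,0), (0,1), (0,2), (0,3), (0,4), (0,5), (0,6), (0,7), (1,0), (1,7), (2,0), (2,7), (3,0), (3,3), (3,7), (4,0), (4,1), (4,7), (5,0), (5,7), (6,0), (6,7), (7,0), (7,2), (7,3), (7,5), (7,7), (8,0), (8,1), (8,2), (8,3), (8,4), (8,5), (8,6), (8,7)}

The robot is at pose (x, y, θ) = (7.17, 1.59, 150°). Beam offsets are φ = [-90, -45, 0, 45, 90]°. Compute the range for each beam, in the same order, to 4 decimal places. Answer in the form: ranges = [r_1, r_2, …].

beam 1: φ=-90°, α=60°
  direction (0.5000, 0.8660); cell (7,1); t to first gridline: x 1.6600, y 0.4734 (then +2.0000 / +1.1547)
    (7,2) via y @ 0.4734  # hit
  → r_1 = 0.4734
beam 2: φ=-45°, α=105°
  direction (-0.2588, 0.9659); cell (7,1); t to first gridline: x 0.6568, y 0.4245 (then +3.8637 / +1.0353)
    (7,2) via y @ 0.4245  # hit
  → r_2 = 0.4245
beam 3: φ=0°, α=150°
  direction (-0.8660, 0.5000); cell (7,1); t to first gridline: x 0.1963, y 0.8200 (then +1.1547 / +2.0000)
    (6,1) via x @ 0.1963
    (6,2) via y @ 0.8200
    (5,2) via x @ 1.3510
    (4,2) via x @ 2.5057
    (4,3) via y @ 2.8200
    (3,3) via x @ 3.6604  # hit
  → r_3 = 3.6604
beam 4: φ=45°, α=195°
  direction (-0.9659, -0.2588); cell (7,1); t to first gridline: x 0.1760, y 2.2796 (then +1.0353 / +3.8637)
    (6,1) via x @ 0.1760
    (5,1) via x @ 1.2113
    (4,1) via x @ 2.2465  # hit
  → r_4 = 2.2465
beam 5: φ=90°, α=240°
  direction (-0.5000, -0.8660); cell (7,1); t to first gridline: x 0.3400, y 0.6813 (then +2.0000 / +1.1547)
    (6,1) via x @ 0.3400
    (6,0) via y @ 0.6813  # hit
  → r_5 = 0.6813

ranges = [0.4734, 0.4245, 3.6604, 2.2465, 0.6813]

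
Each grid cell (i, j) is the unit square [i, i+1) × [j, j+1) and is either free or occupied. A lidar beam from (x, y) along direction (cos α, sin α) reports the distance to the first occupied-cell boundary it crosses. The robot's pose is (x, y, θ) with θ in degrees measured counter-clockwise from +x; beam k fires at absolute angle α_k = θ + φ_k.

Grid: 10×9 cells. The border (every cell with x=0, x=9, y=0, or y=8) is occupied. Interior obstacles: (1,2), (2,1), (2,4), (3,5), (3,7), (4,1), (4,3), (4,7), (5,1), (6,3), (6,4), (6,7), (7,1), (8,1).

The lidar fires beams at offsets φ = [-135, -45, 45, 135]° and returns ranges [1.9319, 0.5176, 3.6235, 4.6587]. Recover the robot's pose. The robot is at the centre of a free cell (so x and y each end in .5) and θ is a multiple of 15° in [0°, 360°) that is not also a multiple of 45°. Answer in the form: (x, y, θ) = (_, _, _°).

(x, y, θ) = (4.5, 6.5, 150°)

The pose lattice has 42·16 = 672 candidates. Test each by forward raycasting.
  (4.5, 5.5, 300°): beam 1 = 0.5176 ≠ 1.9319 ✗
  (3.5, 6.5, 165°): beam 1 = 1.0000 ≠ 1.9319 ✗
  (8.5, 7.5, 210°): beam 1 = 0.5176 ≠ 1.9319 ✗
  (2.5, 5.5, 195°): beam 1 = 1.7321 ≠ 1.9319 ✗
  (2.5, 3.5, 150°): beam 1 = 1.5529 ≠ 1.9319 ✗
  …
  (4.5, 6.5, 150°): r_1=1.9319, r_2=0.5176, r_3=3.6235, r_4=4.6587 — all match ✓
Unique over the lattice → pose = (4.5, 6.5, 150°).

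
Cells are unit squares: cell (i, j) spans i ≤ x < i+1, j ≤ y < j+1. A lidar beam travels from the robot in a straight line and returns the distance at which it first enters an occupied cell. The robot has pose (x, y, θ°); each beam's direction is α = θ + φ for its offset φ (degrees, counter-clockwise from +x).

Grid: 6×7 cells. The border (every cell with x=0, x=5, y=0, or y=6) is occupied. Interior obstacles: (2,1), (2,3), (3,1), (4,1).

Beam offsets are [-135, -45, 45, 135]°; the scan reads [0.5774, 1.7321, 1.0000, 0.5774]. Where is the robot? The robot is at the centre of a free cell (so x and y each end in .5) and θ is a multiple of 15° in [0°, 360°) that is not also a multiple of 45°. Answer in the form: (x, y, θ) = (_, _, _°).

Enumerate (i+0.5, j+0.5, θ) over the 16 free cells and 16 admissible headings. For each, cast all 4 beams and compare to the given ranges.
  (2.5, 5.5, 240°): beam 1 = 0.5176 ≠ 0.5774 ✗
  (3.5, 2.5, 30°): beam 1 = 0.5176 ≠ 0.5774 ✗
  (2.5, 4.5, 255°): beam 1 = 1.7321 ≠ 0.5774 ✗
  …
  (1.5, 5.5, 345°): r_1=0.5774, r_2=1.7321, r_3=1.0000, r_4=0.5774 — all match ✓
Only this pose fits every beam.

(x, y, θ) = (1.5, 5.5, 345°)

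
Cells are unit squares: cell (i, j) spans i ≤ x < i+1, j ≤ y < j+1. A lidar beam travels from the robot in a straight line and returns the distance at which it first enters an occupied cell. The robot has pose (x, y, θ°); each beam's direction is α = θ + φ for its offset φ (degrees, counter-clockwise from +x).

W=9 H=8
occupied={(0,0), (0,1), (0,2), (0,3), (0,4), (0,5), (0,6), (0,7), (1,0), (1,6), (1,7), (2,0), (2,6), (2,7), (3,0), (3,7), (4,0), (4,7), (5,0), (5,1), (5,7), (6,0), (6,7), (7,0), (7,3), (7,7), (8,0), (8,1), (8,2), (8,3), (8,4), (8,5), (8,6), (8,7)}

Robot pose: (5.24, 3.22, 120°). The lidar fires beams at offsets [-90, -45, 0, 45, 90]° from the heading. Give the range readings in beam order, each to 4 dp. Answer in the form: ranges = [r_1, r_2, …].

beam 1: φ=-90°, α=30°
  cosα=0.8660 sinα=0.5000 | (5,3) | tMaxX 0.8776 tMaxY 1.5600 | tΔX 1.1547 tΔY 2.0000
    t=0.8776 [x] (6,3)
    t=1.5600 [y] (6,4)
    t=2.0323 [x] (7,4)
    t=3.1870 [x] (8,4) — stop
  → r_1 = 3.1870
beam 2: φ=-45°, α=75°
  cosα=0.2588 sinα=0.9659 | (5,3) | tMaxX 2.9364 tMaxY 0.8075 | tΔX 3.8637 tΔY 1.0353
    t=0.8075 [y] (5,4)
    t=1.8428 [y] (5,5)
    t=2.8781 [y] (5,6)
    t=2.9364 [x] (6,6)
    t=3.9133 [y] (6,7) — stop
  → r_2 = 3.9133
beam 3: φ=0°, α=120°
  cosα=-0.5000 sinα=0.8660 | (5,3) | tMaxX 0.4800 tMaxY 0.9007 | tΔX 2.0000 tΔY 1.1547
    t=0.4800 [x] (4,3)
    t=0.9007 [y] (4,4)
    t=2.0554 [y] (4,5)
    t=2.4800 [x] (3,5)
    t=3.2101 [y] (3,6)
    t=4.3648 [y] (3,7) — stop
  → r_3 = 4.3648
beam 4: φ=45°, α=165°
  cosα=-0.9659 sinα=0.2588 | (5,3) | tMaxX 0.2485 tMaxY 3.0137 | tΔX 1.0353 tΔY 3.8637
    t=0.2485 [x] (4,3)
    t=1.2837 [x] (3,3)
    t=2.3190 [x] (2,3)
    t=3.0137 [y] (2,4)
    t=3.3543 [x] (1,4)
    t=4.3896 [x] (0,4) — stop
  → r_4 = 4.3896
beam 5: φ=90°, α=210°
  cosα=-0.8660 sinα=-0.5000 | (5,3) | tMaxX 0.2771 tMaxY 0.4400 | tΔX 1.1547 tΔY 2.0000
    t=0.2771 [x] (4,3)
    t=0.4400 [y] (4,2)
    t=1.4318 [x] (3,2)
    t=2.4400 [y] (3,1)
    t=2.5865 [x] (2,1)
    t=3.7412 [x] (1,1)
    t=4.4400 [y] (1,0) — stop
  → r_5 = 4.4400

ranges = [3.1870, 3.9133, 4.3648, 4.3896, 4.4400]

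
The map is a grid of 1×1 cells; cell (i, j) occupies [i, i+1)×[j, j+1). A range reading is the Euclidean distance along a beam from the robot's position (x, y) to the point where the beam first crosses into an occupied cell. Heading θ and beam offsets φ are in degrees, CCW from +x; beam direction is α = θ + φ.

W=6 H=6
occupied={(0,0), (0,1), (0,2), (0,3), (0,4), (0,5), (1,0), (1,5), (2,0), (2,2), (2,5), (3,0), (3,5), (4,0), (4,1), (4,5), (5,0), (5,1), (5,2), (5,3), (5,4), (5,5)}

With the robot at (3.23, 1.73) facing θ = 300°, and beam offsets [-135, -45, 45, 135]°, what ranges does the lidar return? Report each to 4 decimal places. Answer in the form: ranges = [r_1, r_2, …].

beam 1: φ=-135°, α=165°
  d=(-0.9659,0.2588)  start (3,1)  tX=0.2381 tY=1.0432  stride 1/|dx|=1.0353 1/|dy|=3.8637
    cross x-line → (2,1), t=0.2381
    cross y-line → (2,2), t=1.0432 (wall)
  → r_1 = 1.0432
beam 2: φ=-45°, α=255°
  d=(-0.2588,-0.9659)  start (3,1)  tX=0.8887 tY=0.7558  stride 1/|dx|=3.8637 1/|dy|=1.0353
    cross y-line → (3,0), t=0.7558 (wall)
  → r_2 = 0.7558
beam 3: φ=45°, α=345°
  d=(0.9659,-0.2588)  start (3,1)  tX=0.7972 tY=2.8205  stride 1/|dx|=1.0353 1/|dy|=3.8637
    cross x-line → (4,1), t=0.7972 (wall)
  → r_3 = 0.7972
beam 4: φ=135°, α=75°
  d=(0.2588,0.9659)  start (3,1)  tX=2.9751 tY=0.2795  stride 1/|dx|=3.8637 1/|dy|=1.0353
    cross y-line → (3,2), t=0.2795
    cross y-line → (3,3), t=1.3148
    cross y-line → (3,4), t=2.3501
    cross x-line → (4,4), t=2.9751
    cross y-line → (4,5), t=3.3854 (wall)
  → r_4 = 3.3854

ranges = [1.0432, 0.7558, 0.7972, 3.3854]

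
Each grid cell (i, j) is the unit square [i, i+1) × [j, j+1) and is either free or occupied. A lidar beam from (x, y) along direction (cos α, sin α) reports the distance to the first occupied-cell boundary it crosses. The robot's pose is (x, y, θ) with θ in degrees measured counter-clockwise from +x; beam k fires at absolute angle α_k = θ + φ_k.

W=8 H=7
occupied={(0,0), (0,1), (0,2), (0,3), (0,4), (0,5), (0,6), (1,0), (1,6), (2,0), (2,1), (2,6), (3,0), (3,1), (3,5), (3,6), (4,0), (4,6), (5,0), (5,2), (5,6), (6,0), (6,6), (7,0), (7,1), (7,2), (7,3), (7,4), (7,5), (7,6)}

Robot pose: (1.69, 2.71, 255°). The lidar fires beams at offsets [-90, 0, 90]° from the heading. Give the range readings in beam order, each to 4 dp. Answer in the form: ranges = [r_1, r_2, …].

ranges = [0.7143, 1.7703, 5.4973]

beam 1: φ=-90°, α=165°
  cosα=-0.9659 sinα=0.2588 | (1,2) | tMaxX 0.7143 tMaxY 1.1205 | tΔX 1.0353 tΔY 3.8637
    t=0.7143 [x] (0,2) — stop
  → r_1 = 0.7143
beam 2: φ=0°, α=255°
  cosα=-0.2588 sinα=-0.9659 | (1,2) | tMaxX 2.6660 tMaxY 0.7350 | tΔX 3.8637 tΔY 1.0353
    t=0.7350 [y] (1,1)
    t=1.7703 [y] (1,0) — stop
  → r_2 = 1.7703
beam 3: φ=90°, α=345°
  cosα=0.9659 sinα=-0.2588 | (1,2) | tMaxX 0.3209 tMaxY 2.7432 | tΔX 1.0353 tΔY 3.8637
    t=0.3209 [x] (2,2)
    t=1.3562 [x] (3,2)
    t=2.3915 [x] (4,2)
    t=2.7432 [y] (4,1)
    t=3.4268 [x] (5,1)
    t=4.4620 [x] (6,1)
    t=5.4973 [x] (7,1) — stop
  → r_3 = 5.4973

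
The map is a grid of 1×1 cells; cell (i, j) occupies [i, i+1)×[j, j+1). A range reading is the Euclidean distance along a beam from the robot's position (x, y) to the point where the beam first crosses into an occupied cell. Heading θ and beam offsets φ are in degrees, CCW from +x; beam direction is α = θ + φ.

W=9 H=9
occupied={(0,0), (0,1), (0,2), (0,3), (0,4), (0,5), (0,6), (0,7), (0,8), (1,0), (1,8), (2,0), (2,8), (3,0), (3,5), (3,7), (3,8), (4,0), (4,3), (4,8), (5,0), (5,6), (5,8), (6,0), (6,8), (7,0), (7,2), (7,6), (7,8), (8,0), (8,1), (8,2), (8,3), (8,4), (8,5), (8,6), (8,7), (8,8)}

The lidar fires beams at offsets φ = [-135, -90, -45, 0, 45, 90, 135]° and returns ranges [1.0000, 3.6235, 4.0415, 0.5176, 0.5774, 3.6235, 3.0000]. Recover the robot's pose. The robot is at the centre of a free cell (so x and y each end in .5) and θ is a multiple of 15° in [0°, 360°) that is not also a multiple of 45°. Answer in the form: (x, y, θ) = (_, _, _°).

The pose lattice has 43·16 = 688 candidates. Test each by forward raycasting.
  (1.5, 5.5, 345°): beam 1 = 0.5774 ≠ 1.0000 ✗
  (5.5, 7.5, 120°): beam 1 = 1.9319 ≠ 1.0000 ✗
  (7.5, 3.5, 60°): beam 1 = 0.5176 ≠ 1.0000 ✗
  (7.5, 1.5, 330°): beam 1 = 1.9319 ≠ 1.0000 ✗
  (6.5, 1.5, 345°): beam 2 = 0.5176 ≠ 3.6235 ✗
  …
  (4.5, 4.5, 255°): r_1=1.0000, r_2=3.6235, r_3=4.0415, r_4=0.5176, r_5=0.5774, r_6=3.6235, r_7=3.0000 — all match ✓
Unique over the lattice → pose = (4.5, 4.5, 255°).

(x, y, θ) = (4.5, 4.5, 255°)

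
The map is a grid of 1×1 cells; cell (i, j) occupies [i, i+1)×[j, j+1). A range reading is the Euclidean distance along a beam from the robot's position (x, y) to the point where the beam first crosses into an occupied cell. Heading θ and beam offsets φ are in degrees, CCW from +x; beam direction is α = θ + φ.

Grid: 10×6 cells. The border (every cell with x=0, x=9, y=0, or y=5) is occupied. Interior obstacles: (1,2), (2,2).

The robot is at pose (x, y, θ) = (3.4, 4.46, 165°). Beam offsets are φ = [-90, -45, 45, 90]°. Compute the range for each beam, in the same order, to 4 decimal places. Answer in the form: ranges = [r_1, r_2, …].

ranges = [0.5590, 0.6235, 2.7713, 1.5455]

beam 1: φ=-90°, α=75°
  d=(0.2588,0.9659)  start (3,4)  tX=2.3182 tY=0.5590  stride 1/|dx|=3.8637 1/|dy|=1.0353
    cross y-line → (3,5), t=0.5590 (wall)
  → r_1 = 0.5590
beam 2: φ=-45°, α=120°
  d=(-0.5000,0.8660)  start (3,4)  tX=0.8000 tY=0.6235  stride 1/|dx|=2.0000 1/|dy|=1.1547
    cross y-line → (3,5), t=0.6235 (wall)
  → r_2 = 0.6235
beam 3: φ=45°, α=210°
  d=(-0.8660,-0.5000)  start (3,4)  tX=0.4619 tY=0.9200  stride 1/|dx|=1.1547 1/|dy|=2.0000
    cross x-line → (2,4), t=0.4619
    cross y-line → (2,3), t=0.9200
    cross x-line → (1,3), t=1.6166
    cross x-line → (0,3), t=2.7713 (wall)
  → r_3 = 2.7713
beam 4: φ=90°, α=255°
  d=(-0.2588,-0.9659)  start (3,4)  tX=1.5455 tY=0.4762  stride 1/|dx|=3.8637 1/|dy|=1.0353
    cross y-line → (3,3), t=0.4762
    cross y-line → (3,2), t=1.5115
    cross x-line → (2,2), t=1.5455 (wall)
  → r_4 = 1.5455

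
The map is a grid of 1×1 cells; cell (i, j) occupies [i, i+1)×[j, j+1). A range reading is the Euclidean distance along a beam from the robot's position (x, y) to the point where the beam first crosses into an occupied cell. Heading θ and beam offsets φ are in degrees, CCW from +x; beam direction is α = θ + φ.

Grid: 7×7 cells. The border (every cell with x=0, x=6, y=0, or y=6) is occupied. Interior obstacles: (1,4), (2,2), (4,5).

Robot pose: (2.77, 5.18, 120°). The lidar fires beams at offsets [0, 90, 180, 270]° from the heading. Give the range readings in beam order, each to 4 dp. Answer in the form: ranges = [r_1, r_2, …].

ranges = [0.9469, 0.8891, 4.8266, 1.4203]

beam 1: φ=0°, α=120°
  dir = (cos 120°, sin 120°) = (-0.5000, 0.8660); from cell (2,5)
  next x-line at t=1.5400, next y-line at t=0.9469; Δt_x=2.0000, Δt_y=1.1547
    y: enter (2,6) at t=0.9469 ← occupied
  → r_1 = 0.9469
beam 2: φ=90°, α=210°
  dir = (cos 210°, sin 210°) = (-0.8660, -0.5000); from cell (2,5)
  next x-line at t=0.8891, next y-line at t=0.3600; Δt_x=1.1547, Δt_y=2.0000
    y: enter (2,4) at t=0.3600
    x: enter (1,4) at t=0.8891 ← occupied
  → r_2 = 0.8891
beam 3: φ=180°, α=300°
  dir = (cos 300°, sin 300°) = (0.5000, -0.8660); from cell (2,5)
  next x-line at t=0.4600, next y-line at t=0.2078; Δt_x=2.0000, Δt_y=1.1547
    y: enter (2,4) at t=0.2078
    x: enter (3,4) at t=0.4600
    y: enter (3,3) at t=1.3625
    x: enter (4,3) at t=2.4600
    y: enter (4,2) at t=2.5172
    y: enter (4,1) at t=3.6719
    x: enter (5,1) at t=4.4600
    y: enter (5,0) at t=4.8266 ← occupied
  → r_3 = 4.8266
beam 4: φ=270°, α=30°
  dir = (cos 30°, sin 30°) = (0.8660, 0.5000); from cell (2,5)
  next x-line at t=0.2656, next y-line at t=1.6400; Δt_x=1.1547, Δt_y=2.0000
    x: enter (3,5) at t=0.2656
    x: enter (4,5) at t=1.4203 ← occupied
  → r_4 = 1.4203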